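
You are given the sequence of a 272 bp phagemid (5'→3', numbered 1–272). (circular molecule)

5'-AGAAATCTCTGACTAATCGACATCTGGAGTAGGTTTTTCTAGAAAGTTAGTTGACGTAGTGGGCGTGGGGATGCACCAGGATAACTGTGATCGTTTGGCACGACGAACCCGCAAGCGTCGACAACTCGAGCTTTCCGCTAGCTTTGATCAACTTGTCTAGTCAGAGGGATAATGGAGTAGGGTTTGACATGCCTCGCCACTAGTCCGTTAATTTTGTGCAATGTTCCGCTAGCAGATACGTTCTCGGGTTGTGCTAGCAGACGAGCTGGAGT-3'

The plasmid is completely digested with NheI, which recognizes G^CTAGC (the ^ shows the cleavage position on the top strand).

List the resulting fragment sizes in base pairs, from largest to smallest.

NheI sites (GCTAGC) start at positions 137, 228, 253.
NheI cuts after the first base of each site, so after positions 137, 228, 253.
Circular molecule, 3 cuts → 3 fragments:
  138–228 → 91 bp
  229–253 → 25 bp
  254–272 then 1–137 → 19 + 137 = 156 bp
Sorted largest to smallest: 156, 91, 25 bp.

156, 91, 25 bp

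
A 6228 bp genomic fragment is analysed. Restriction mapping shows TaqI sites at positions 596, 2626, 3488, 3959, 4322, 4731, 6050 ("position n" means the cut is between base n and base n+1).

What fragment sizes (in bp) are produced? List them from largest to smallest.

Linear molecule, 7 cuts → 8 fragments:
  596 − 0 = 596 bp
  2626 − 596 = 2030 bp
  3488 − 2626 = 862 bp
  3959 − 3488 = 471 bp
  4322 − 3959 = 363 bp
  4731 − 4322 = 409 bp
  6050 − 4731 = 1319 bp
  6228 − 6050 = 178 bp
Sorted largest to smallest: 2030, 1319, 862, 596, 471, 409, 363, 178 bp.

2030, 1319, 862, 596, 471, 409, 363, 178 bp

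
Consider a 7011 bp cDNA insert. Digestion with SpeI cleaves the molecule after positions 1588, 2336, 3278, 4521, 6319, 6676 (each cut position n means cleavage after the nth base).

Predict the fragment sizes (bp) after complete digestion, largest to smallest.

Linear molecule, 6 cuts → 7 fragments:
  1588 − 0 = 1588 bp
  2336 − 1588 = 748 bp
  3278 − 2336 = 942 bp
  4521 − 3278 = 1243 bp
  6319 − 4521 = 1798 bp
  6676 − 6319 = 357 bp
  7011 − 6676 = 335 bp
Sorted largest to smallest: 1798, 1588, 1243, 942, 748, 357, 335 bp.

1798, 1588, 1243, 942, 748, 357, 335 bp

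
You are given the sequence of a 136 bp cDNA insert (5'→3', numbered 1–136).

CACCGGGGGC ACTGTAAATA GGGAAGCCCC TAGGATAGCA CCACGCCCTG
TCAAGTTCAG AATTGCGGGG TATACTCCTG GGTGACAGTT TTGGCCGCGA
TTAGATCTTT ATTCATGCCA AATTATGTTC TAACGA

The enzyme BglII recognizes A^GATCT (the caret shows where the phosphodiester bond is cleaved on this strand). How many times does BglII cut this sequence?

AGATCT occurs starting at position 103.
BglII cuts at 1 site.

1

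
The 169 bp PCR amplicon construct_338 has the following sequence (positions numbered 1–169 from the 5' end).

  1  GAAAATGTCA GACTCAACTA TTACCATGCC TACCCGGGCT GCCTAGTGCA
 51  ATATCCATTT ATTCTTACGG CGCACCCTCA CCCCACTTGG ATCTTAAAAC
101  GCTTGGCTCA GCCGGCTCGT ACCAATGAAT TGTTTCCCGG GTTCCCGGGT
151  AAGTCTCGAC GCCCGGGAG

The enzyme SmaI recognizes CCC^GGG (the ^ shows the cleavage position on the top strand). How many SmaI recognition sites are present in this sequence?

CCCGGG occurs starting at positions 33, 136, 144, 162.
SmaI cuts at 4 sites.

4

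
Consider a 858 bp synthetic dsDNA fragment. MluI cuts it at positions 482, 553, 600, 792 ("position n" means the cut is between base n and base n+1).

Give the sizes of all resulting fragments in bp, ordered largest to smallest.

482, 192, 71, 66, 47 bp

Linear molecule, 4 cuts → 5 fragments:
  482 − 0 = 482 bp
  553 − 482 = 71 bp
  600 − 553 = 47 bp
  792 − 600 = 192 bp
  858 − 792 = 66 bp
Sorted largest to smallest: 482, 192, 71, 66, 47 bp.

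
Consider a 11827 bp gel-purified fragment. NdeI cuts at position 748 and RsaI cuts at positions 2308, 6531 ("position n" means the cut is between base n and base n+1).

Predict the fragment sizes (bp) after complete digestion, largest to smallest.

Combined cut positions (sorted): 748, 2308, 6531.
Linear molecule, 3 cuts → 4 fragments:
  748 − 0 = 748 bp
  2308 − 748 = 1560 bp
  6531 − 2308 = 4223 bp
  11827 − 6531 = 5296 bp
Sorted largest to smallest: 5296, 4223, 1560, 748 bp.

5296, 4223, 1560, 748 bp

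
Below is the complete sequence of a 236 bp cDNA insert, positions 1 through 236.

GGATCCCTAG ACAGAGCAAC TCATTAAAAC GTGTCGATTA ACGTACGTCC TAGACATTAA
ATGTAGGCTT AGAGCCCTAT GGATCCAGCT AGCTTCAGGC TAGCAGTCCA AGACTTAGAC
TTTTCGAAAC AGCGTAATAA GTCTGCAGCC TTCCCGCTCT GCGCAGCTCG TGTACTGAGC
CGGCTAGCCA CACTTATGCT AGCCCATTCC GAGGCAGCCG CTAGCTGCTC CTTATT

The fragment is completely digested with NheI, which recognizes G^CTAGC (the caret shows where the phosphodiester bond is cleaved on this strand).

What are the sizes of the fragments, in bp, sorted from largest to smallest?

NheI sites (GCTAGC) start at positions 88, 99, 183, 198, 220.
NheI cuts after the first base of each site, so after positions 88, 99, 183, 198, 220.
Linear molecule, 5 cuts → 6 fragments:
  1–88 → 88 bp
  89–99 → 11 bp
  100–183 → 84 bp
  184–198 → 15 bp
  199–220 → 22 bp
  221–236 → 16 bp
Sorted largest to smallest: 88, 84, 22, 16, 15, 11 bp.

88, 84, 22, 16, 15, 11 bp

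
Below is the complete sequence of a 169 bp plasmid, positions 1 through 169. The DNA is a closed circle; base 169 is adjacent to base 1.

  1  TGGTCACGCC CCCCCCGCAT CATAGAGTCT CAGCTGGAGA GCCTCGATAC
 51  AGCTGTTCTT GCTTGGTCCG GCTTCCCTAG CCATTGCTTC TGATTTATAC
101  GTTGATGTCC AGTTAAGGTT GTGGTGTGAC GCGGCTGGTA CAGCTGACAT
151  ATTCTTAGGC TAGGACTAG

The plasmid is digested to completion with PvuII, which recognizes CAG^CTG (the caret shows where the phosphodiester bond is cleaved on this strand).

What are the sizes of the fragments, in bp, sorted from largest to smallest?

PvuII sites (CAGCTG) start at positions 31, 50, 141.
PvuII cuts after base 3 of each site, so after positions 33, 52, 143.
Circular molecule, 3 cuts → 3 fragments:
  34–52 → 19 bp
  53–143 → 91 bp
  144–169 then 1–33 → 26 + 33 = 59 bp
Sorted largest to smallest: 91, 59, 19 bp.

91, 59, 19 bp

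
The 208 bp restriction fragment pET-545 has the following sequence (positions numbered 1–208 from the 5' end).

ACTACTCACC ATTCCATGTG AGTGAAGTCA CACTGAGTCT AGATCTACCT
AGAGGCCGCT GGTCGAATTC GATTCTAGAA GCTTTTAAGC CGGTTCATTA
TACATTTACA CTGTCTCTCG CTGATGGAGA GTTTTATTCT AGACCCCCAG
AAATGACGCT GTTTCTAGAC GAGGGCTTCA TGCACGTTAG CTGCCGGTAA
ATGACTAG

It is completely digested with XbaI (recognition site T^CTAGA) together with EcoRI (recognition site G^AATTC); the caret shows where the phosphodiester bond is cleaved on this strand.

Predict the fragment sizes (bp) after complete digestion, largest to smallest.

64, 44, 38, 27, 26, 9 bp

XbaI sites (TCTAGA) start at positions 38, 74, 138, 164.
XbaI cuts after the first base of each site, so after positions 38, 74, 138, 164.
The EcoRI site (GAATTC) starts at position 65.
EcoRI cuts after the first base of each site, so after position 65.
Combined cut positions: 38, 65, 74, 138, 164.
Linear molecule, 5 cuts → 6 fragments:
  1–38 → 38 bp
  39–65 → 27 bp
  66–74 → 9 bp
  75–138 → 64 bp
  139–164 → 26 bp
  165–208 → 44 bp
Sorted largest to smallest: 64, 44, 38, 27, 26, 9 bp.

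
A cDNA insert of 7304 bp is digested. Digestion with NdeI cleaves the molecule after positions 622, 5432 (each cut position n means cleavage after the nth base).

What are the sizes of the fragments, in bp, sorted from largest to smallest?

Linear molecule, 2 cuts → 3 fragments:
  622 − 0 = 622 bp
  5432 − 622 = 4810 bp
  7304 − 5432 = 1872 bp
Sorted largest to smallest: 4810, 1872, 622 bp.

4810, 1872, 622 bp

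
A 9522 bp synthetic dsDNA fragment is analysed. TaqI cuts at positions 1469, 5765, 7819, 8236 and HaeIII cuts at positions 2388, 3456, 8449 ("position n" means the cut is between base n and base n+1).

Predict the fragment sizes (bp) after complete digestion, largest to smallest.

2309, 2054, 1469, 1073, 1068, 919, 417, 213 bp

Combined cut positions (sorted): 1469, 2388, 3456, 5765, 7819, 8236, 8449.
Linear molecule, 7 cuts → 8 fragments:
  1469 − 0 = 1469 bp
  2388 − 1469 = 919 bp
  3456 − 2388 = 1068 bp
  5765 − 3456 = 2309 bp
  7819 − 5765 = 2054 bp
  8236 − 7819 = 417 bp
  8449 − 8236 = 213 bp
  9522 − 8449 = 1073 bp
Sorted largest to smallest: 2309, 2054, 1469, 1073, 1068, 919, 417, 213 bp.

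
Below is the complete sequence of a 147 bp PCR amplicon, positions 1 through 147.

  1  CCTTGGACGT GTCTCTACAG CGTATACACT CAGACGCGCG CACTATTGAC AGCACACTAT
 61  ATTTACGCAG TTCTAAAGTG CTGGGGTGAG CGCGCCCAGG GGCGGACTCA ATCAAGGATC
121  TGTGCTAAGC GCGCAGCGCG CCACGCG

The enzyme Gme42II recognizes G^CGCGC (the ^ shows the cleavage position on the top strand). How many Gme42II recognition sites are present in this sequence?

GCGCGC occurs starting at positions 36, 90, 129, 136.
Gme42II cuts at 4 sites.

4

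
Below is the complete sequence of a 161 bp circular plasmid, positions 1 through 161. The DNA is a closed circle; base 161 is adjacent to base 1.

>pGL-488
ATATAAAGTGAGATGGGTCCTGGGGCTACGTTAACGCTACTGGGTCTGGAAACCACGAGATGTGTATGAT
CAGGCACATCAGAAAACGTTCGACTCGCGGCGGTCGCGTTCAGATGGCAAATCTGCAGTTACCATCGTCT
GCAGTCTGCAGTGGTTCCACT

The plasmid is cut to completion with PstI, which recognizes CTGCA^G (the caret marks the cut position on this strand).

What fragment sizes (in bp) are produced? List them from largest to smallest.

138, 16, 7 bp

PstI sites (CTGCAG) start at positions 123, 139, 146.
PstI cuts after base 5 of each site (before the last base), so after positions 127, 143, 150.
Circular molecule, 3 cuts → 3 fragments:
  128–143 → 16 bp
  144–150 → 7 bp
  151–161 then 1–127 → 11 + 127 = 138 bp
Sorted largest to smallest: 138, 16, 7 bp.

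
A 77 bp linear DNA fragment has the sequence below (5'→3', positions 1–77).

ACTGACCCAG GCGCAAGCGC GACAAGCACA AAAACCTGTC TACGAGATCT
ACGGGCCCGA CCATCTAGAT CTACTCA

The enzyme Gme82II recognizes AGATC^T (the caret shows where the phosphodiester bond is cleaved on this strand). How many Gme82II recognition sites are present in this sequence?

AGATCT occurs starting at positions 45, 67.
Gme82II cuts at 2 sites.

2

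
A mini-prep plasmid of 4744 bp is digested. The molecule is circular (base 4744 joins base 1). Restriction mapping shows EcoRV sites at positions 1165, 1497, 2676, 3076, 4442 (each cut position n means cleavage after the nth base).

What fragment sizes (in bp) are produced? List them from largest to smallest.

1467, 1366, 1179, 400, 332 bp

Circular molecule, 5 cuts → 5 fragments:
  1497 − 1165 = 332 bp
  2676 − 1497 = 1179 bp
  3076 − 2676 = 400 bp
  4442 − 3076 = 1366 bp
  wrap: 4744 − 4442 + 1165 = 1467 bp
Sorted largest to smallest: 1467, 1366, 1179, 400, 332 bp.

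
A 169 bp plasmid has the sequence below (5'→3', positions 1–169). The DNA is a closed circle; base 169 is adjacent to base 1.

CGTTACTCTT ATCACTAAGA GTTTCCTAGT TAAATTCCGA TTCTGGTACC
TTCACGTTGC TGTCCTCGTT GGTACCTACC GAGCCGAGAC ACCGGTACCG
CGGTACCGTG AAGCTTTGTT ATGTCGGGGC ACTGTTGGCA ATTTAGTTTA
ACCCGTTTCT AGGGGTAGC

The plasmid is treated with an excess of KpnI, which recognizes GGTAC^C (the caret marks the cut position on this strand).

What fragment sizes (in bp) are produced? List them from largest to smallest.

KpnI sites (GGTACC) start at positions 45, 71, 94, 102.
KpnI cuts after base 5 of each site (before the last base), so after positions 49, 75, 98, 106.
Circular molecule, 4 cuts → 4 fragments:
  50–75 → 26 bp
  76–98 → 23 bp
  99–106 → 8 bp
  107–169 then 1–49 → 63 + 49 = 112 bp
Sorted largest to smallest: 112, 26, 23, 8 bp.

112, 26, 23, 8 bp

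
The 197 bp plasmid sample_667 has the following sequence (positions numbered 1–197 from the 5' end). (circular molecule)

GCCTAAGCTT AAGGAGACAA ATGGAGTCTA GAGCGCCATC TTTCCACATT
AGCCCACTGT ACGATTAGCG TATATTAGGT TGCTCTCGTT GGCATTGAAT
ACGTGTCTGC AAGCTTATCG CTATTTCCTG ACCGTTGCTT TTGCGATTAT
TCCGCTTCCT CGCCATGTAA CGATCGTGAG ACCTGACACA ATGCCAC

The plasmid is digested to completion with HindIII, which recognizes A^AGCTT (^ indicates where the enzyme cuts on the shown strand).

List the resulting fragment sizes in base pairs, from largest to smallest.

106, 91 bp

HindIII sites (AAGCTT) start at positions 5, 111.
HindIII cuts after the first base of each site, so after positions 5, 111.
Circular molecule, 2 cuts → 2 fragments:
  6–111 → 106 bp
  112–197 then 1–5 → 86 + 5 = 91 bp
Sorted largest to smallest: 106, 91 bp.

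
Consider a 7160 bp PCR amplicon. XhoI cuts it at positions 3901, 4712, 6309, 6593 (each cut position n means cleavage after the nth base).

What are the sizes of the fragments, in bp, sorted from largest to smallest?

Linear molecule, 4 cuts → 5 fragments:
  3901 − 0 = 3901 bp
  4712 − 3901 = 811 bp
  6309 − 4712 = 1597 bp
  6593 − 6309 = 284 bp
  7160 − 6593 = 567 bp
Sorted largest to smallest: 3901, 1597, 811, 567, 284 bp.

3901, 1597, 811, 567, 284 bp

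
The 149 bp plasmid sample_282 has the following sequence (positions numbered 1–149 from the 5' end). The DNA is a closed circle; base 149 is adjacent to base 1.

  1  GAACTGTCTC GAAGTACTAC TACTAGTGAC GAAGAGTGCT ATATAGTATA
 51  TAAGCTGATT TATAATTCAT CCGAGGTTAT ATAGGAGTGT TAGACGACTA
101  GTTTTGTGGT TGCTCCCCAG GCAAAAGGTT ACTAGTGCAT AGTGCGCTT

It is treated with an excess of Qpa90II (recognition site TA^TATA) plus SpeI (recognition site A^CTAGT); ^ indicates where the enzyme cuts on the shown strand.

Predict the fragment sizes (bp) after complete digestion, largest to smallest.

40, 34, 31, 19, 18, 7 bp

Qpa90II sites (TATATA) start at positions 40, 47, 78.
Qpa90II cuts after base 2 of each site, so after positions 41, 48, 79.
SpeI sites (ACTAGT) start at positions 22, 97, 131.
SpeI cuts after the first base of each site, so after positions 22, 97, 131.
Combined cut positions: 22, 41, 48, 79, 97, 131.
Circular molecule, 6 cuts → 6 fragments:
  23–41 → 19 bp
  42–48 → 7 bp
  49–79 → 31 bp
  80–97 → 18 bp
  98–131 → 34 bp
  132–149 then 1–22 → 18 + 22 = 40 bp
Sorted largest to smallest: 40, 34, 31, 19, 18, 7 bp.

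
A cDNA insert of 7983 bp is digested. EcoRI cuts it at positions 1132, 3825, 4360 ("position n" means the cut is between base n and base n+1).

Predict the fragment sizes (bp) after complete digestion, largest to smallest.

Linear molecule, 3 cuts → 4 fragments:
  1132 − 0 = 1132 bp
  3825 − 1132 = 2693 bp
  4360 − 3825 = 535 bp
  7983 − 4360 = 3623 bp
Sorted largest to smallest: 3623, 2693, 1132, 535 bp.

3623, 2693, 1132, 535 bp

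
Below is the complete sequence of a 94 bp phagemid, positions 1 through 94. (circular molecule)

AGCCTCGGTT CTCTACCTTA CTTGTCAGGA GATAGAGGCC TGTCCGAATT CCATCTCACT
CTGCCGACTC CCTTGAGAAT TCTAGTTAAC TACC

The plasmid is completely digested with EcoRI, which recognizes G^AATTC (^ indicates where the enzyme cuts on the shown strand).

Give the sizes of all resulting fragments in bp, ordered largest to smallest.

63, 31 bp

EcoRI sites (GAATTC) start at positions 46, 77.
EcoRI cuts after the first base of each site, so after positions 46, 77.
Circular molecule, 2 cuts → 2 fragments:
  47–77 → 31 bp
  78–94 then 1–46 → 17 + 46 = 63 bp
Sorted largest to smallest: 63, 31 bp.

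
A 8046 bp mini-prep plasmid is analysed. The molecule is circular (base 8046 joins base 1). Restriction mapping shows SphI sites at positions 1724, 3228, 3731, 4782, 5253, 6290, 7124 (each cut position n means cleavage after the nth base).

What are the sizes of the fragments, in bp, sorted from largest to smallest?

Circular molecule, 7 cuts → 7 fragments:
  3228 − 1724 = 1504 bp
  3731 − 3228 = 503 bp
  4782 − 3731 = 1051 bp
  5253 − 4782 = 471 bp
  6290 − 5253 = 1037 bp
  7124 − 6290 = 834 bp
  wrap: 8046 − 7124 + 1724 = 2646 bp
Sorted largest to smallest: 2646, 1504, 1051, 1037, 834, 503, 471 bp.

2646, 1504, 1051, 1037, 834, 503, 471 bp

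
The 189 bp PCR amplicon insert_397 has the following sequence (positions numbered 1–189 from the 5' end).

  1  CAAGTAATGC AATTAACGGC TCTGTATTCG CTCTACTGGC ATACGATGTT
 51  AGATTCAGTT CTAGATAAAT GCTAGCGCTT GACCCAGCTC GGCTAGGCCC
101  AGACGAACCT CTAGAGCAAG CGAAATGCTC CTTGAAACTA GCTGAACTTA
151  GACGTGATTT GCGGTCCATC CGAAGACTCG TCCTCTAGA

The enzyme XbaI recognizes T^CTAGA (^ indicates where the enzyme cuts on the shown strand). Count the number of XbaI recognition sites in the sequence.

TCTAGA occurs starting at positions 60, 110, 184.
XbaI cuts at 3 sites.

3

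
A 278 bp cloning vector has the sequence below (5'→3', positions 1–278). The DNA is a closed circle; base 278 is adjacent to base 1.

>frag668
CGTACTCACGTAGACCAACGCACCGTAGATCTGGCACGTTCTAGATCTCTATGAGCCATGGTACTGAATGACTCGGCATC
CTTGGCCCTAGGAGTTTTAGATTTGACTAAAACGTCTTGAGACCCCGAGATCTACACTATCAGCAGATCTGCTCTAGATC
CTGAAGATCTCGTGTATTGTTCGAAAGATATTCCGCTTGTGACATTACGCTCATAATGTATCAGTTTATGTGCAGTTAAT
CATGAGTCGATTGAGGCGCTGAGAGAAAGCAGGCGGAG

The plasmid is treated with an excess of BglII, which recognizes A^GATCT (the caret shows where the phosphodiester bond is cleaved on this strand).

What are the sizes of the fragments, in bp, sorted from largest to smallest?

140, 85, 20, 17, 16 bp

BglII sites (AGATCT) start at positions 27, 43, 128, 145, 165.
BglII cuts after the first base of each site, so after positions 27, 43, 128, 145, 165.
Circular molecule, 5 cuts → 5 fragments:
  28–43 → 16 bp
  44–128 → 85 bp
  129–145 → 17 bp
  146–165 → 20 bp
  166–278 then 1–27 → 113 + 27 = 140 bp
Sorted largest to smallest: 140, 85, 20, 17, 16 bp.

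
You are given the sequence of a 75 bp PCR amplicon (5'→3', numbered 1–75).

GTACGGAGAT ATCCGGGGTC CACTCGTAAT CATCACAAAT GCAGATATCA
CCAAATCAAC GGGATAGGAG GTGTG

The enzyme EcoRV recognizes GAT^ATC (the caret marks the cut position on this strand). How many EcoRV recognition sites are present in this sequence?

GATATC occurs starting at positions 8, 44.
EcoRV cuts at 2 sites.

2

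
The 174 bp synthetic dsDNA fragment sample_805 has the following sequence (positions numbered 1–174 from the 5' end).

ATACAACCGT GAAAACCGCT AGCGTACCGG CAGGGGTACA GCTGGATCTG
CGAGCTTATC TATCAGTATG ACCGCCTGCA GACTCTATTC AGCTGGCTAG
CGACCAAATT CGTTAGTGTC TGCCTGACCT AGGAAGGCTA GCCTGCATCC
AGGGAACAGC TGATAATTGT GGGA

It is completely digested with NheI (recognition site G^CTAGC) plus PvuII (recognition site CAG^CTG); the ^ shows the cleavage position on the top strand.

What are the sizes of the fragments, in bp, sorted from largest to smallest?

NheI sites (GCTAGC) start at positions 18, 96, 137.
NheI cuts after the first base of each site, so after positions 18, 96, 137.
PvuII sites (CAGCTG) start at positions 39, 90, 157.
PvuII cuts after base 3 of each site, so after positions 41, 92, 159.
Combined cut positions: 18, 41, 92, 96, 137, 159.
Linear molecule, 6 cuts → 7 fragments:
  1–18 → 18 bp
  19–41 → 23 bp
  42–92 → 51 bp
  93–96 → 4 bp
  97–137 → 41 bp
  138–159 → 22 bp
  160–174 → 15 bp
Sorted largest to smallest: 51, 41, 23, 22, 18, 15, 4 bp.

51, 41, 23, 22, 18, 15, 4 bp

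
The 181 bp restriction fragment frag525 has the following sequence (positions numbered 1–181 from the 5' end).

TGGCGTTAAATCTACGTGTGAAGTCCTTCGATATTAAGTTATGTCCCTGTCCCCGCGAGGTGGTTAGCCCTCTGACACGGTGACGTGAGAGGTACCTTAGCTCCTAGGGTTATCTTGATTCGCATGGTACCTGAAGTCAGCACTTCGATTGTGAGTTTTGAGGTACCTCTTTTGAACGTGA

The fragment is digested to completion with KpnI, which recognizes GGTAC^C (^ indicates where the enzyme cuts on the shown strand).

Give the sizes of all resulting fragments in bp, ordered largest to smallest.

95, 36, 35, 15 bp

KpnI sites (GGTACC) start at positions 91, 126, 162.
KpnI cuts after base 5 of each site (before the last base), so after positions 95, 130, 166.
Linear molecule, 3 cuts → 4 fragments:
  1–95 → 95 bp
  96–130 → 35 bp
  131–166 → 36 bp
  167–181 → 15 bp
Sorted largest to smallest: 95, 36, 35, 15 bp.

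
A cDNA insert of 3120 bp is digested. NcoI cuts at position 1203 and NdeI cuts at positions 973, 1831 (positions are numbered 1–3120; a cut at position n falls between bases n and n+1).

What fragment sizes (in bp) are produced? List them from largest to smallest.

Combined cut positions (sorted): 973, 1203, 1831.
Linear molecule, 3 cuts → 4 fragments:
  973 − 0 = 973 bp
  1203 − 973 = 230 bp
  1831 − 1203 = 628 bp
  3120 − 1831 = 1289 bp
Sorted largest to smallest: 1289, 973, 628, 230 bp.

1289, 973, 628, 230 bp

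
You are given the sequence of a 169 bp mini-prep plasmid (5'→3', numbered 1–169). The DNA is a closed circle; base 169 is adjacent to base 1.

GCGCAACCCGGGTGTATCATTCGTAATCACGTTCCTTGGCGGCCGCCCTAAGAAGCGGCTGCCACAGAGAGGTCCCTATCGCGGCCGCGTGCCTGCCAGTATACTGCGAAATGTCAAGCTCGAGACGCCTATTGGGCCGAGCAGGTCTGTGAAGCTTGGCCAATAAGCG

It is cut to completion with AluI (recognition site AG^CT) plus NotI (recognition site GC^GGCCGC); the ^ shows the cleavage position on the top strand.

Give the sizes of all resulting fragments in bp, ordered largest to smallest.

55, 42, 36, 36 bp

AluI sites (AGCT) start at positions 117, 153.
AluI cuts after base 2 of each site, so after positions 118, 154.
NotI sites (GCGGCCGC) start at positions 39, 81.
NotI cuts after base 2 of each site, so after positions 40, 82.
Combined cut positions: 40, 82, 118, 154.
Circular molecule, 4 cuts → 4 fragments:
  41–82 → 42 bp
  83–118 → 36 bp
  119–154 → 36 bp
  155–169 then 1–40 → 15 + 40 = 55 bp
Sorted largest to smallest: 55, 42, 36, 36 bp.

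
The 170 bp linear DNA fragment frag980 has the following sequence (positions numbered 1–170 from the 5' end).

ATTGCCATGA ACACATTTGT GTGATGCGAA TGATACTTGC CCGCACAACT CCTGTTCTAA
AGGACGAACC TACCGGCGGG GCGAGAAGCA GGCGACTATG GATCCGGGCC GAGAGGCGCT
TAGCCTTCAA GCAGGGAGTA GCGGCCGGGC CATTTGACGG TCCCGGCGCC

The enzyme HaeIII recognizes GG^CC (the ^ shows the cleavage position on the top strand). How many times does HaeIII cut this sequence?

3

GGCC occurs starting at positions 107, 143, 148.
HaeIII cuts at 3 sites.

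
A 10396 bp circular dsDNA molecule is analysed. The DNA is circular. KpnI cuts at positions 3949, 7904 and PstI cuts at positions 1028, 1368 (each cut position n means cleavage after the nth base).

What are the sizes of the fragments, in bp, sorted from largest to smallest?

Combined cut positions (sorted): 1028, 1368, 3949, 7904.
Circular molecule, 4 cuts → 4 fragments:
  1368 − 1028 = 340 bp
  3949 − 1368 = 2581 bp
  7904 − 3949 = 3955 bp
  wrap: 10396 − 7904 + 1028 = 3520 bp
Sorted largest to smallest: 3955, 3520, 2581, 340 bp.

3955, 3520, 2581, 340 bp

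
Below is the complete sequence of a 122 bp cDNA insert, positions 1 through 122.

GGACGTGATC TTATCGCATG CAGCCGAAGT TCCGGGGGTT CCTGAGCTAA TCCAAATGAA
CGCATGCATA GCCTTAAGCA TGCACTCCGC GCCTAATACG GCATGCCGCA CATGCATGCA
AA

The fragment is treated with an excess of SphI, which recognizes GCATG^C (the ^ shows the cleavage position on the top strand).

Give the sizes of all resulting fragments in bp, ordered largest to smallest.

SphI sites (GCATGC) start at positions 16, 62, 78, 101, 114.
SphI cuts after base 5 of each site (before the last base), so after positions 20, 66, 82, 105, 118.
Linear molecule, 5 cuts → 6 fragments:
  1–20 → 20 bp
  21–66 → 46 bp
  67–82 → 16 bp
  83–105 → 23 bp
  106–118 → 13 bp
  119–122 → 4 bp
Sorted largest to smallest: 46, 23, 20, 16, 13, 4 bp.

46, 23, 20, 16, 13, 4 bp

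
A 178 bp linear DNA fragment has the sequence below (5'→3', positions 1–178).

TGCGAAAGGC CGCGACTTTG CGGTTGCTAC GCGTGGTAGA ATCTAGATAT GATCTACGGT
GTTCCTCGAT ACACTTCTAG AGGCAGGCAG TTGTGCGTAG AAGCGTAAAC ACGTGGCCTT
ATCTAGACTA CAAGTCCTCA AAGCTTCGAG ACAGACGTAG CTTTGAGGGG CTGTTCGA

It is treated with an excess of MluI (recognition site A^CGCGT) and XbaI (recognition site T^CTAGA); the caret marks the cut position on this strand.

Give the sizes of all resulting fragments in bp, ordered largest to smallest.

56, 46, 34, 29, 13 bp

The MluI site (ACGCGT) starts at position 29.
MluI cuts after the first base of each site, so after position 29.
XbaI sites (TCTAGA) start at positions 42, 76, 122.
XbaI cuts after the first base of each site, so after positions 42, 76, 122.
Combined cut positions: 29, 42, 76, 122.
Linear molecule, 4 cuts → 5 fragments:
  1–29 → 29 bp
  30–42 → 13 bp
  43–76 → 34 bp
  77–122 → 46 bp
  123–178 → 56 bp
Sorted largest to smallest: 56, 46, 34, 29, 13 bp.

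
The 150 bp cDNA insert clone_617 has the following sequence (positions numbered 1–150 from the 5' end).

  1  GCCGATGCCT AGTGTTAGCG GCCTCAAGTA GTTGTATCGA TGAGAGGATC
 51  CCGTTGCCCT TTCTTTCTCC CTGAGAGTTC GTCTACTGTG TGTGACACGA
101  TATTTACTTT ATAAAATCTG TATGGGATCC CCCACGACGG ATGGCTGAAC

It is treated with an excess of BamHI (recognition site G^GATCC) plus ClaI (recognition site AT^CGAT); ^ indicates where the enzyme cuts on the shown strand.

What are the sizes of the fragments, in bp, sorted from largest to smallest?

79, 37, 25, 9 bp

BamHI sites (GGATCC) start at positions 46, 125.
BamHI cuts after the first base of each site, so after positions 46, 125.
The ClaI site (ATCGAT) starts at position 36.
ClaI cuts after base 2 of each site, so after position 37.
Combined cut positions: 37, 46, 125.
Linear molecule, 3 cuts → 4 fragments:
  1–37 → 37 bp
  38–46 → 9 bp
  47–125 → 79 bp
  126–150 → 25 bp
Sorted largest to smallest: 79, 37, 25, 9 bp.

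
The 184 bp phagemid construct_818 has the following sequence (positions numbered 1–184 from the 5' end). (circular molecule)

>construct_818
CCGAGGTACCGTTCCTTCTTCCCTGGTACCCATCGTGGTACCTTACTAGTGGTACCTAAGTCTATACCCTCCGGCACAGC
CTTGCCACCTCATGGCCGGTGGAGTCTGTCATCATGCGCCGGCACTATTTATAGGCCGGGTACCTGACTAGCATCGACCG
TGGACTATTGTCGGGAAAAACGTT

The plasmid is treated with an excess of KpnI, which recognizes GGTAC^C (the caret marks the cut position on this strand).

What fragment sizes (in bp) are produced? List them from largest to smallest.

KpnI sites (GGTACC) start at positions 5, 25, 37, 51, 139.
KpnI cuts after base 5 of each site (before the last base), so after positions 9, 29, 41, 55, 143.
Circular molecule, 5 cuts → 5 fragments:
  10–29 → 20 bp
  30–41 → 12 bp
  42–55 → 14 bp
  56–143 → 88 bp
  144–184 then 1–9 → 41 + 9 = 50 bp
Sorted largest to smallest: 88, 50, 20, 14, 12 bp.

88, 50, 20, 14, 12 bp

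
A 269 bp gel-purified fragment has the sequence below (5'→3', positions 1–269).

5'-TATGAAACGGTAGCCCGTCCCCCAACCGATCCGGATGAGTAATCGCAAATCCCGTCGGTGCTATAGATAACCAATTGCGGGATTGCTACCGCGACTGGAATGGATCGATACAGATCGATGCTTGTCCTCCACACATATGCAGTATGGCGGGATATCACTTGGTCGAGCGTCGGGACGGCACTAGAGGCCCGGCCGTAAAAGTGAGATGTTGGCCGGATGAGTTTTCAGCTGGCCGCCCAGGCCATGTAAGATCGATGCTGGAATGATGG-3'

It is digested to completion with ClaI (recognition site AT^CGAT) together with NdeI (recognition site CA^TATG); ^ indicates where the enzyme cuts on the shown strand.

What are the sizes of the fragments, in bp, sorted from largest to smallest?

117, 105, 20, 17, 10 bp

ClaI sites (ATCGAT) start at positions 104, 114, 251.
ClaI cuts after base 2 of each site, so after positions 105, 115, 252.
The NdeI site (CATATG) starts at position 134.
NdeI cuts after base 2 of each site, so after position 135.
Combined cut positions: 105, 115, 135, 252.
Linear molecule, 4 cuts → 5 fragments:
  1–105 → 105 bp
  106–115 → 10 bp
  116–135 → 20 bp
  136–252 → 117 bp
  253–269 → 17 bp
Sorted largest to smallest: 117, 105, 20, 17, 10 bp.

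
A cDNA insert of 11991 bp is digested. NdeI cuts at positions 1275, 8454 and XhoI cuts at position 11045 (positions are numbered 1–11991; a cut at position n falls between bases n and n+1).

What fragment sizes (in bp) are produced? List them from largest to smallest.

7179, 2591, 1275, 946 bp

Combined cut positions (sorted): 1275, 8454, 11045.
Linear molecule, 3 cuts → 4 fragments:
  1275 − 0 = 1275 bp
  8454 − 1275 = 7179 bp
  11045 − 8454 = 2591 bp
  11991 − 11045 = 946 bp
Sorted largest to smallest: 7179, 2591, 1275, 946 bp.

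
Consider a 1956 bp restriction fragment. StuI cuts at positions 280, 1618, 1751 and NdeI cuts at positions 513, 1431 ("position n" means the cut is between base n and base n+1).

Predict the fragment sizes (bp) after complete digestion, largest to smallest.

Combined cut positions (sorted): 280, 513, 1431, 1618, 1751.
Linear molecule, 5 cuts → 6 fragments:
  280 − 0 = 280 bp
  513 − 280 = 233 bp
  1431 − 513 = 918 bp
  1618 − 1431 = 187 bp
  1751 − 1618 = 133 bp
  1956 − 1751 = 205 bp
Sorted largest to smallest: 918, 280, 233, 205, 187, 133 bp.

918, 280, 233, 205, 187, 133 bp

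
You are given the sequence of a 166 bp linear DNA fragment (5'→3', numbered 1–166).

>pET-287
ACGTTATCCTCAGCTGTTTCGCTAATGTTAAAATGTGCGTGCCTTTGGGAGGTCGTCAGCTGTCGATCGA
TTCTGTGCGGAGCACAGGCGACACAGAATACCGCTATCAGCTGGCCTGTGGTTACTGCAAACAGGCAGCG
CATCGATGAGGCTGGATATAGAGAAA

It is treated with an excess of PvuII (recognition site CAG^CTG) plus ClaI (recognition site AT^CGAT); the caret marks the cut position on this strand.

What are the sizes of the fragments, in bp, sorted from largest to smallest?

PvuII sites (CAGCTG) start at positions 11, 57, 108.
PvuII cuts after base 3 of each site, so after positions 13, 59, 110.
ClaI sites (ATCGAT) start at positions 66, 142.
ClaI cuts after base 2 of each site, so after positions 67, 143.
Combined cut positions: 13, 59, 67, 110, 143.
Linear molecule, 5 cuts → 6 fragments:
  1–13 → 13 bp
  14–59 → 46 bp
  60–67 → 8 bp
  68–110 → 43 bp
  111–143 → 33 bp
  144–166 → 23 bp
Sorted largest to smallest: 46, 43, 33, 23, 13, 8 bp.

46, 43, 33, 23, 13, 8 bp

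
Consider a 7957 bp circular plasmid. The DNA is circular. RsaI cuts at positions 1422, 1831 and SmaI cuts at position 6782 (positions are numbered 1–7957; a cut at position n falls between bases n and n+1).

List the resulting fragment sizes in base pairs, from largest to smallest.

4951, 2597, 409 bp

Combined cut positions (sorted): 1422, 1831, 6782.
Circular molecule, 3 cuts → 3 fragments:
  1831 − 1422 = 409 bp
  6782 − 1831 = 4951 bp
  wrap: 7957 − 6782 + 1422 = 2597 bp
Sorted largest to smallest: 4951, 2597, 409 bp.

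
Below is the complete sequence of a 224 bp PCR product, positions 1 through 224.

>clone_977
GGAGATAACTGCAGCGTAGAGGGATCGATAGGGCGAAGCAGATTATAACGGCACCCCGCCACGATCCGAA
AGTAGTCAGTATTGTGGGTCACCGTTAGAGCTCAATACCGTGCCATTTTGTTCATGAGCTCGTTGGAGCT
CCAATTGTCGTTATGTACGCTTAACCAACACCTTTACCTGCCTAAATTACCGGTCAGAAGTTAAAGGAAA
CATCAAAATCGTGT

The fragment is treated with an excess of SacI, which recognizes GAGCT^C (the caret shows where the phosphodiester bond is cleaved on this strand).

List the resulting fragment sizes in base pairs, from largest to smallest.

SacI sites (GAGCTC) start at positions 98, 126, 136.
SacI cuts after base 5 of each site (before the last base), so after positions 102, 130, 140.
Linear molecule, 3 cuts → 4 fragments:
  1–102 → 102 bp
  103–130 → 28 bp
  131–140 → 10 bp
  141–224 → 84 bp
Sorted largest to smallest: 102, 84, 28, 10 bp.

102, 84, 28, 10 bp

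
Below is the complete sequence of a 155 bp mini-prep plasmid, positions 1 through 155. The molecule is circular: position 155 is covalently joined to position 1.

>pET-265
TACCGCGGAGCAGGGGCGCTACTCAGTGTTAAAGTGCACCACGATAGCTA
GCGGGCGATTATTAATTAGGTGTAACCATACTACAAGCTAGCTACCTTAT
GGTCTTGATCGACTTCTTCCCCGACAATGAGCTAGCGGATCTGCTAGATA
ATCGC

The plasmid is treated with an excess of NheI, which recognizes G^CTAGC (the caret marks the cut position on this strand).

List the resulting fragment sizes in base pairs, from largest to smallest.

NheI sites (GCTAGC) start at positions 47, 87, 131.
NheI cuts after the first base of each site, so after positions 47, 87, 131.
Circular molecule, 3 cuts → 3 fragments:
  48–87 → 40 bp
  88–131 → 44 bp
  132–155 then 1–47 → 24 + 47 = 71 bp
Sorted largest to smallest: 71, 44, 40 bp.

71, 44, 40 bp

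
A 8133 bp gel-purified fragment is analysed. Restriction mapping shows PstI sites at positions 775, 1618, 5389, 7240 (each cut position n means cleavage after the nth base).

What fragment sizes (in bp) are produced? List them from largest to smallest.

Linear molecule, 4 cuts → 5 fragments:
  775 − 0 = 775 bp
  1618 − 775 = 843 bp
  5389 − 1618 = 3771 bp
  7240 − 5389 = 1851 bp
  8133 − 7240 = 893 bp
Sorted largest to smallest: 3771, 1851, 893, 843, 775 bp.

3771, 1851, 893, 843, 775 bp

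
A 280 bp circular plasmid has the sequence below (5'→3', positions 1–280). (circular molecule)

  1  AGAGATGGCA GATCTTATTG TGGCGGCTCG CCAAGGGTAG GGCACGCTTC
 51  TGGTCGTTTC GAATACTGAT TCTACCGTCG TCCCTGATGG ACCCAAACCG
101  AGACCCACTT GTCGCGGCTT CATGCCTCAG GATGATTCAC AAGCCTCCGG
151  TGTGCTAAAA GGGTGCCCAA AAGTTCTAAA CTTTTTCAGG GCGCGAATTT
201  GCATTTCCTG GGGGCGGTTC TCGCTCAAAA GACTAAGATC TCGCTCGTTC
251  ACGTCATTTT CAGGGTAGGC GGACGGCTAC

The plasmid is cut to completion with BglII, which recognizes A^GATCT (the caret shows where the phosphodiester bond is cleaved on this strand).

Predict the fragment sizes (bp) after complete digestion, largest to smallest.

226, 54 bp

BglII sites (AGATCT) start at positions 10, 236.
BglII cuts after the first base of each site, so after positions 10, 236.
Circular molecule, 2 cuts → 2 fragments:
  11–236 → 226 bp
  237–280 then 1–10 → 44 + 10 = 54 bp
Sorted largest to smallest: 226, 54 bp.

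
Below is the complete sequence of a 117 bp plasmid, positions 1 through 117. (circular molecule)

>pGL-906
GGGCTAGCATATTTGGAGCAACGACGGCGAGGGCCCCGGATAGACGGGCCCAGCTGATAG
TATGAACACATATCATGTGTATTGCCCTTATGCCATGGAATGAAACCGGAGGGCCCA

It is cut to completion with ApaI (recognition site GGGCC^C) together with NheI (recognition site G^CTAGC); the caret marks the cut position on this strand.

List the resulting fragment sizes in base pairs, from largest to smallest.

ApaI sites (GGGCCC) start at positions 31, 46, 111.
ApaI cuts after base 5 of each site (before the last base), so after positions 35, 50, 115.
The NheI site (GCTAGC) starts at position 3.
NheI cuts after the first base of each site, so after position 3.
Combined cut positions: 3, 35, 50, 115.
Circular molecule, 4 cuts → 4 fragments:
  4–35 → 32 bp
  36–50 → 15 bp
  51–115 → 65 bp
  116–117 then 1–3 → 2 + 3 = 5 bp
Sorted largest to smallest: 65, 32, 15, 5 bp.

65, 32, 15, 5 bp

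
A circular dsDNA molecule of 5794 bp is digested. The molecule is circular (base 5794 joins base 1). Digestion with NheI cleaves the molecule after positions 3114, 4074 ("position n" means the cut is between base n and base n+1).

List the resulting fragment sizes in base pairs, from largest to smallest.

Circular molecule, 2 cuts → 2 fragments:
  4074 − 3114 = 960 bp
  wrap: 5794 − 4074 + 3114 = 4834 bp
Sorted largest to smallest: 4834, 960 bp.

4834, 960 bp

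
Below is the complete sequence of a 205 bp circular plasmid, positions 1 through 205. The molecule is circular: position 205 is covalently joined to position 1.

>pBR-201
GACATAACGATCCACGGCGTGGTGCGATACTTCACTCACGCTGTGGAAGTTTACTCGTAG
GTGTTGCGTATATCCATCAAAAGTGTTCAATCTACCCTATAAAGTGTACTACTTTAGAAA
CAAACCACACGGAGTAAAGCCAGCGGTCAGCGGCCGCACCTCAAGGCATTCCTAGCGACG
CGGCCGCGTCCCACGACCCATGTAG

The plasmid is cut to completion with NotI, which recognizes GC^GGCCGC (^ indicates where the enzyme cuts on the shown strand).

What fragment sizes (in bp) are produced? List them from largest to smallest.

NotI sites (GCGGCCGC) start at positions 150, 180.
NotI cuts after base 2 of each site, so after positions 151, 181.
Circular molecule, 2 cuts → 2 fragments:
  152–181 → 30 bp
  182–205 then 1–151 → 24 + 151 = 175 bp
Sorted largest to smallest: 175, 30 bp.

175, 30 bp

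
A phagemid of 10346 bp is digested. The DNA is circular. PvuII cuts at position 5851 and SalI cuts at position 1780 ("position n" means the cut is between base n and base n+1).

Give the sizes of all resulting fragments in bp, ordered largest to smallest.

Combined cut positions (sorted): 1780, 5851.
Circular molecule, 2 cuts → 2 fragments:
  5851 − 1780 = 4071 bp
  wrap: 10346 − 5851 + 1780 = 6275 bp
Sorted largest to smallest: 6275, 4071 bp.

6275, 4071 bp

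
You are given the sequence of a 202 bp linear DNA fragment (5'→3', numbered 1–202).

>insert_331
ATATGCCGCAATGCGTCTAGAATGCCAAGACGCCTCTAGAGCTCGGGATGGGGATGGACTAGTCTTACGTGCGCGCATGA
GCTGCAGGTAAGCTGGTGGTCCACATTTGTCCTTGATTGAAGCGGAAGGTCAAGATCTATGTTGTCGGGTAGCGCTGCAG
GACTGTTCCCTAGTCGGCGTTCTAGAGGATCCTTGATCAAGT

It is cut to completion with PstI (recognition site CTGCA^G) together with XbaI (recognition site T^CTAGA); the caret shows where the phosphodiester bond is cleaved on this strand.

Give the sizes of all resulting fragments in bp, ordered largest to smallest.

PstI sites (CTGCAG) start at positions 82, 155.
PstI cuts after base 5 of each site (before the last base), so after positions 86, 159.
XbaI sites (TCTAGA) start at positions 16, 35, 181.
XbaI cuts after the first base of each site, so after positions 16, 35, 181.
Combined cut positions: 16, 35, 86, 159, 181.
Linear molecule, 5 cuts → 6 fragments:
  1–16 → 16 bp
  17–35 → 19 bp
  36–86 → 51 bp
  87–159 → 73 bp
  160–181 → 22 bp
  182–202 → 21 bp
Sorted largest to smallest: 73, 51, 22, 21, 19, 16 bp.

73, 51, 22, 21, 19, 16 bp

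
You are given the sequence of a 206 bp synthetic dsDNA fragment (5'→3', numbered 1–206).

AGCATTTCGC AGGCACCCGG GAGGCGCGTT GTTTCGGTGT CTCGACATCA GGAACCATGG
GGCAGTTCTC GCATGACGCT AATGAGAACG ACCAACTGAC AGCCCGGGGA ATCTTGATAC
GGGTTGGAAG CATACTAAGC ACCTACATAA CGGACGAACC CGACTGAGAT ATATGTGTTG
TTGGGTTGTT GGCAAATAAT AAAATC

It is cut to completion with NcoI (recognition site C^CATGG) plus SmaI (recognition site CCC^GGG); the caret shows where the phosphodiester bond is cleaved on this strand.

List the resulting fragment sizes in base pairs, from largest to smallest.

101, 50, 37, 18 bp

The NcoI site (CCATGG) starts at position 55.
NcoI cuts after the first base of each site, so after position 55.
SmaI sites (CCCGGG) start at positions 16, 103.
SmaI cuts after base 3 of each site, so after positions 18, 105.
Combined cut positions: 18, 55, 105.
Linear molecule, 3 cuts → 4 fragments:
  1–18 → 18 bp
  19–55 → 37 bp
  56–105 → 50 bp
  106–206 → 101 bp
Sorted largest to smallest: 101, 50, 37, 18 bp.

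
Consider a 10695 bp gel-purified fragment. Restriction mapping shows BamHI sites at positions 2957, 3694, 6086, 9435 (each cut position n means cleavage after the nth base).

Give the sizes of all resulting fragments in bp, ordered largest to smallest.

3349, 2957, 2392, 1260, 737 bp

Linear molecule, 4 cuts → 5 fragments:
  2957 − 0 = 2957 bp
  3694 − 2957 = 737 bp
  6086 − 3694 = 2392 bp
  9435 − 6086 = 3349 bp
  10695 − 9435 = 1260 bp
Sorted largest to smallest: 3349, 2957, 2392, 1260, 737 bp.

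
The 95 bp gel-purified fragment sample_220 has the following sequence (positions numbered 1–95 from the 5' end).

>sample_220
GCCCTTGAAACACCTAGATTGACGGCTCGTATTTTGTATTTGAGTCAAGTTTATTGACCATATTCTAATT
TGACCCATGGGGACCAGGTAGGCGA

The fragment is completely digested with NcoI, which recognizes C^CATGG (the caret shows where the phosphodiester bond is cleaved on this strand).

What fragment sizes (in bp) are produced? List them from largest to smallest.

75, 20 bp

The NcoI site (CCATGG) starts at position 75.
NcoI cuts after the first base of each site, so after position 75.
Linear molecule, 1 cut → 2 fragments:
  1–75 → 75 bp
  76–95 → 20 bp
Sorted largest to smallest: 75, 20 bp.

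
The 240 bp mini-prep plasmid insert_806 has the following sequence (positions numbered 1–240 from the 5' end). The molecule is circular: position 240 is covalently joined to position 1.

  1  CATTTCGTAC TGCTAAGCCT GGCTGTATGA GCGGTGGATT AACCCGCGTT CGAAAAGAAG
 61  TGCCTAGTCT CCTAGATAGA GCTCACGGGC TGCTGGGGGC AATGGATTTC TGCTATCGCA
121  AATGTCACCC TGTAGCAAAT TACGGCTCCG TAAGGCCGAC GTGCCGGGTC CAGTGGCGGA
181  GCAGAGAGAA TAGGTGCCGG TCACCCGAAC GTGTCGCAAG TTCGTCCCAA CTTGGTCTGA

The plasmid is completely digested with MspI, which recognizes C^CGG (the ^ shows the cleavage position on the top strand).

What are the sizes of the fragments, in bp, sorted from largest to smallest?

207, 33 bp

MspI sites (CCGG) start at positions 164, 197.
MspI cuts after the first base of each site, so after positions 164, 197.
Circular molecule, 2 cuts → 2 fragments:
  165–197 → 33 bp
  198–240 then 1–164 → 43 + 164 = 207 bp
Sorted largest to smallest: 207, 33 bp.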